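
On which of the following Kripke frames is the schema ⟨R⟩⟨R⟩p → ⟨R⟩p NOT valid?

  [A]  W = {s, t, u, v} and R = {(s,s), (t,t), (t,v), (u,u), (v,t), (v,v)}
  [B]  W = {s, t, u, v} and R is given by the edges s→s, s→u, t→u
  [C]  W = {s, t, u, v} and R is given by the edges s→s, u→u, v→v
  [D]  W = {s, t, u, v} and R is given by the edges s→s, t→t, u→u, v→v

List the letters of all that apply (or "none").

none

The schema ⟨R⟩⟨R⟩p → ⟨R⟩p is the dual of axiom 4; it is valid on a frame iff R is transitive.
(A) R is transitive (R is closed under composition), so the schema is valid here.
(B) R is transitive (R is closed under composition), so the schema is valid here.
(C) R is transitive (R is closed under composition), so the schema is valid here.
(D) R is transitive (R is closed under composition), so the schema is valid here.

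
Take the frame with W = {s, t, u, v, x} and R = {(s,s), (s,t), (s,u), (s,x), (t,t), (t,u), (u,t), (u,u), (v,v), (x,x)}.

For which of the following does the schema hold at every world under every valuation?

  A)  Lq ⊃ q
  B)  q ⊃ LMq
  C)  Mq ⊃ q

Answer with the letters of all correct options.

R is reflexive: each world relates to itself.
R is not symmetric: s R t but not t R s.
R is not a subset of the identity: s R t with s ≠ t.
(A) axiom T: valid iff R is reflexive. R is reflexive — valid.
(B) q ⊃ LMq is axiom B; it is valid on a frame exactly when R is symmetric. R is not symmetric, so not valid.
(C) Mq ⊃ q (the converse of T) corresponds to R being a subset of the identity. Here R ⊄ identity, so not valid.

A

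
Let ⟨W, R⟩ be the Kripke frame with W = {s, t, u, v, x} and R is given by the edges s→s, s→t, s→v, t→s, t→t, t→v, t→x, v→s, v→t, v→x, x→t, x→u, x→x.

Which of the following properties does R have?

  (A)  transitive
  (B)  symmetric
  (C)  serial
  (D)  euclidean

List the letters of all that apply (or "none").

none

(A) not transitive: s R t and t R x but not s R x.
(B) not symmetric: v R x but not x R v.
(C) not serial: u has no R-successor.
(D) not euclidean: t R s and t R x but not s R x.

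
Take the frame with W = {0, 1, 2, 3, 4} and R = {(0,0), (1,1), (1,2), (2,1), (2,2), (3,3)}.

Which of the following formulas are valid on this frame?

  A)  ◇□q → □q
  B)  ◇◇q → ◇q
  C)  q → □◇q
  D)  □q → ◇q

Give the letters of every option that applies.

A, B, C

R is symmetric: every R-edge is matched by its reverse.
R is transitive: R is closed under composition.
R is euclidean: any two R-successors of the same world are R-related.
R is not serial: 4 has no R-successor.
(A) the dual of axiom 5: valid iff R is euclidean. R is euclidean — valid.
(B) the dual of axiom 4: valid iff R is transitive. R is transitive — valid.
(C) q → □◇q (axiom B) characterises the symmetric frames. R is symmetric — valid.
(D) □q → ◇q (axiom D) characterises the serial frames. R is not serial — not valid.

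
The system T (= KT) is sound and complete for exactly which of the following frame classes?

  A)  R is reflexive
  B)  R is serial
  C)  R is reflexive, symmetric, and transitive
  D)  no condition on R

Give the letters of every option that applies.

(A) T (= KT) is sound and complete for exactly this class.
(B) this class determines D, not T (= KT).
(C) this class determines S5, not T (= KT).
(D) this class determines K, not T (= KT).

A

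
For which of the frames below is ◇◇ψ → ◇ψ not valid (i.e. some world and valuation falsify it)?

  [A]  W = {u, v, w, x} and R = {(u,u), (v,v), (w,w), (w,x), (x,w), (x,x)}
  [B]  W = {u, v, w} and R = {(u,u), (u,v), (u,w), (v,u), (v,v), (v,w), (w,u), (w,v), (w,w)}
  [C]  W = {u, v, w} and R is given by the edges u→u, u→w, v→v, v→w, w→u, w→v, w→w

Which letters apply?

C

The schema ◇◇ψ → ◇ψ is the dual of axiom 4; it is valid on a frame iff R is transitive.
(A) R is transitive (R is closed under composition), so the schema is valid here.
(B) R is transitive (R is closed under composition), so the schema is valid here.
(C) R is not transitive (u R w and w R v but not u R v), so the schema fails here.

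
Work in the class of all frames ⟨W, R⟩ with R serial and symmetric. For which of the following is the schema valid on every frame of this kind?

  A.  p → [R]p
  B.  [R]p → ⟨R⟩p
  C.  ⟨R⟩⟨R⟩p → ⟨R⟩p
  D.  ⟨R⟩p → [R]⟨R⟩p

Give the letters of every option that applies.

B

(A) p → [R]p is equivalent to ◇p→p; it holds exactly when R ⊆ identity. Such an R need not be a subset of the identity — not valid.
(B) axiom D: valid iff R is serial. Every such R is serial — valid.
(C) ⟨R⟩⟨R⟩p → ⟨R⟩p is the dual of axiom 4; it is valid on a frame exactly when R is transitive. Such an R need not be transitive, so not valid.
(D) ⟨R⟩p → [R]⟨R⟩p is axiom 5; it is valid on a frame exactly when R is euclidean. Such an R need not be euclidean, so not valid.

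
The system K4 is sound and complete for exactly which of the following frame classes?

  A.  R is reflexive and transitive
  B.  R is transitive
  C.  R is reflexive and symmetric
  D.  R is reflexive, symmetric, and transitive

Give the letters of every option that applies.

B

(A) this class determines S4, not K4.
(B) K4 is sound and complete for exactly this class.
(C) this class determines B (= KTB), not K4.
(D) this class determines S5, not K4.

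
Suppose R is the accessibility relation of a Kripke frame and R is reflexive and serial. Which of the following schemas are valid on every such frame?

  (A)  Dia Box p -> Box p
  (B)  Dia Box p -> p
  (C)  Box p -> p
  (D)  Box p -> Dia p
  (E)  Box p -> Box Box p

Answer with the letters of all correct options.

(A) the dual of axiom 5: valid iff R is euclidean. Such an R need not be euclidean — not valid.
(B) Dia Box p -> p is the dual of axiom B, which corresponds to symmetry. Such an R need not be symmetric — not valid.
(C) Box p -> p (axiom T) characterises the reflexive frames. Every such R is reflexive — valid.
(D) Box p -> Dia p (axiom D) characterises the serial frames. Every such R is serial — valid.
(E) axiom 4: valid iff R is transitive. Such an R need not be transitive — not valid.

C, D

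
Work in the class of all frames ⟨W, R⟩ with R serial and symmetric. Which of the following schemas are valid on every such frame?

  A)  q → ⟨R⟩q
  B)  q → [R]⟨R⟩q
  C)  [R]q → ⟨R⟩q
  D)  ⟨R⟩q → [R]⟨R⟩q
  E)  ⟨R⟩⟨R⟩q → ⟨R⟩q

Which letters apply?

B, C

(A) q → ⟨R⟩q is the dual of axiom T, which corresponds to reflexivity. Such an R need not be reflexive — not valid.
(B) q → [R]⟨R⟩q is axiom B, which corresponds to symmetry. Every such R is symmetric — valid.
(C) axiom D: valid iff R is serial. Every such R is serial — valid.
(D) ⟨R⟩q → [R]⟨R⟩q (axiom 5) characterises the euclidean frames. Such an R need not be euclidean — not valid.
(E) ⟨R⟩⟨R⟩q → ⟨R⟩q (the dual of axiom 4) characterises the transitive frames. Such an R need not be transitive — not valid.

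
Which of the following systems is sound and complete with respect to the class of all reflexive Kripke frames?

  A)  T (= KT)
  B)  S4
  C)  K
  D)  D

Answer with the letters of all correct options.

(A) T (= KT) is determined by exactly this class.
(B) S4 is determined by the class of reflexive and transitive frames.
(C) K is determined by the class of arbitrary frames.
(D) D is determined by the class of serial frames.

A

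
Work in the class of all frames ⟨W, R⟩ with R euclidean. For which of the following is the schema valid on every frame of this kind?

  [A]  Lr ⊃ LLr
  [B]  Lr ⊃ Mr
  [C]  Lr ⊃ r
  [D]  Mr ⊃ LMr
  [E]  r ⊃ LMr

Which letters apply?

(A) axiom 4: valid iff R is transitive. Such an R need not be transitive — not valid.
(B) Lr ⊃ Mr is axiom D, which corresponds to seriality. Such an R need not be serial — not valid.
(C) axiom T: valid iff R is reflexive. Such an R need not be reflexive — not valid.
(D) Mr ⊃ LMr (axiom 5) characterises the euclidean frames. Every such R is euclidean — valid.
(E) r ⊃ LMr (axiom B) characterises the symmetric frames. Such an R need not be symmetric — not valid.

D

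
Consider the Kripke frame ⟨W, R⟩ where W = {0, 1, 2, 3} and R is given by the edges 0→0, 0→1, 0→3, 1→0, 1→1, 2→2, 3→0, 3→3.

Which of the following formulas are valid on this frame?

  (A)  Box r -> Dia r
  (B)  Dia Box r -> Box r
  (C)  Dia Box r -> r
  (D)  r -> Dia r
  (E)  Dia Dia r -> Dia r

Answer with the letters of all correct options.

A, C, D

R is reflexive: each world relates to itself.
R is symmetric: every R-edge is matched by its reverse.
R is not transitive: 1 R 0 and 0 R 3 but not 1 R 3.
R is not euclidean: 0 R 1 and 0 R 3 but not 1 R 3.
R is serial: every world has an R-successor.
(A) Box r -> Dia r is axiom D; it is valid on a frame exactly when R is serial. R is serial, so valid.
(B) Dia Box r -> Box r (the dual of axiom 5) characterises the euclidean frames. R is not euclidean — not valid.
(C) the dual of axiom B: valid iff R is symmetric. R is symmetric — valid.
(D) r -> Dia r is the dual of axiom T; it is valid on a frame exactly when R is reflexive. R is reflexive, so valid.
(E) Dia Dia r -> Dia r is the dual of axiom 4; it is valid on a frame exactly when R is transitive. R is not transitive, so not valid.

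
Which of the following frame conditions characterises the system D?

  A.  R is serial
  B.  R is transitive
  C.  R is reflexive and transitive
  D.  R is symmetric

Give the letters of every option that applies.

A

(A) D is sound and complete for exactly this class.
(B) this class determines K4, not D.
(C) this class determines S4, not D.
(D) this class determines KB, not D.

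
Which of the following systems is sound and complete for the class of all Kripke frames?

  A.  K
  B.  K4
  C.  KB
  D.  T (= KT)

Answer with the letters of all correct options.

(A) K is determined by exactly this class.
(B) K4 is determined by the class of transitive frames.
(C) KB is determined by the class of symmetric frames.
(D) T (= KT) is determined by the class of reflexive frames.

A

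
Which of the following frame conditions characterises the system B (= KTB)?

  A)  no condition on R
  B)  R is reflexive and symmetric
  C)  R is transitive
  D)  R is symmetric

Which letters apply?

(A) this class determines K, not B (= KTB).
(B) B (= KTB) is sound and complete for exactly this class.
(C) this class determines K4, not B (= KTB).
(D) this class determines KB, not B (= KTB).

B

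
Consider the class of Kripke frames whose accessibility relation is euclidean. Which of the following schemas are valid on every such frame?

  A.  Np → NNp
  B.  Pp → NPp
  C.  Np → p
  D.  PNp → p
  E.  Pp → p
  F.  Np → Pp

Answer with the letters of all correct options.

B

(A) Np → NNp is axiom 4, which corresponds to transitivity. Such an R need not be transitive — not valid.
(B) Pp → NPp is axiom 5; it is valid on a frame exactly when R is euclidean. Every such R is euclidean, so valid.
(C) Np → p is axiom T; it is valid on a frame exactly when R is reflexive. Such an R need not be reflexive, so not valid.
(D) PNp → p (the dual of axiom B) characterises the symmetric frames. Such an R need not be symmetric — not valid.
(E) Pp → p (the converse of T) corresponds to R being a subset of the identity. Such an R need not be a subset of the identity, so not valid.
(F) Np → Pp is axiom D; it is valid on a frame exactly when R is serial. Such an R need not be serial, so not valid.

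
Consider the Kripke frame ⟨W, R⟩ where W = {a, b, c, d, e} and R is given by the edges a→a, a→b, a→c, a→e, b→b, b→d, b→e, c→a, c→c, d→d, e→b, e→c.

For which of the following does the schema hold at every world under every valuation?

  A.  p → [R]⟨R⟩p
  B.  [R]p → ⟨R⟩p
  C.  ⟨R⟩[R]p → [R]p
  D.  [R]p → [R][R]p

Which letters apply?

B

R is not symmetric: a R b but not b R a.
R is not transitive: a R b and b R d but not a R d.
R is not euclidean: a R b and a R a but not b R a.
R is serial: every world has an R-successor.
(A) axiom B: valid iff R is symmetric. R is not symmetric — not valid.
(B) [R]p → ⟨R⟩p (axiom D) characterises the serial frames. R is serial — valid.
(C) ⟨R⟩[R]p → [R]p (the dual of axiom 5) characterises the euclidean frames. R is not euclidean — not valid.
(D) [R]p → [R][R]p (axiom 4) characterises the transitive frames. R is not transitive — not valid.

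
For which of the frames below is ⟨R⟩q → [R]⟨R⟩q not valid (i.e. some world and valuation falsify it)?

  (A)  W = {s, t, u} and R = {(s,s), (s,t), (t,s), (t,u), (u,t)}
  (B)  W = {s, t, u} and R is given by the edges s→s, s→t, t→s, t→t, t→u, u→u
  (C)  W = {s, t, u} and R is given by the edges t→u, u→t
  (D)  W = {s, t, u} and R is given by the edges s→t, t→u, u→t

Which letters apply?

The schema ⟨R⟩q → [R]⟨R⟩q is axiom 5; it is valid on a frame iff R is euclidean.
(A) R is not euclidean (t R s and t R u but not s R u), so the schema fails here.
(B) R is not euclidean (t R s and t R u but not s R u), so the schema fails here.
(C) R is not euclidean (t R u and t R u but not u R u), so the schema fails here.
(D) R is not euclidean (s R t and s R t but not t R t), so the schema fails here.

A, B, C, D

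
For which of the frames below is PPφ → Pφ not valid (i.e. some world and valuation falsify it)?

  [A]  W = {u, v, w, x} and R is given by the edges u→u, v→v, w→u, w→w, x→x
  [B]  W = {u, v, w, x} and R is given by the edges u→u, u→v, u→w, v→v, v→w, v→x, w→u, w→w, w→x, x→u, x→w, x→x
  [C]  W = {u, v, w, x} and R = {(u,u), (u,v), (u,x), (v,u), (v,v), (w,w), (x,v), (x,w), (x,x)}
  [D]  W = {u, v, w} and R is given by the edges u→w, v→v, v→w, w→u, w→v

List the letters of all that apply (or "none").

B, C, D

The schema PPφ → Pφ is the dual of axiom 4; it is valid on a frame iff R is transitive.
(A) R is transitive (R is closed under composition), so the schema is valid here.
(B) R is not transitive (u R v and v R x but not u R x), so the schema fails here.
(C) R is not transitive (u R x and x R w but not u R w), so the schema fails here.
(D) R is not transitive (u R w and w R u but not u R u), so the schema fails here.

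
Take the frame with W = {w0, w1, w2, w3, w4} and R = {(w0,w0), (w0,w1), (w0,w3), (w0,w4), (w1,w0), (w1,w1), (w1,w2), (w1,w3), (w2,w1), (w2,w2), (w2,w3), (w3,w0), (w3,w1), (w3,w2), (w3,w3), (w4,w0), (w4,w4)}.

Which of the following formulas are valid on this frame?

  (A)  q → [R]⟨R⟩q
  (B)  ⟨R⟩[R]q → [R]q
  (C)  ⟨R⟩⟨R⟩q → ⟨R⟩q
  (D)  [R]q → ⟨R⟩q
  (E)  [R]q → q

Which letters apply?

R is reflexive: each world relates to itself.
R is symmetric: every R-edge is matched by its reverse.
R is not transitive: w0 R w1 and w1 R w2 but not w0 R w2.
R is not euclidean: w0 R w1 and w0 R w4 but not w1 R w4.
R is serial: every world has an R-successor.
(A) axiom B: valid iff R is symmetric. R is symmetric — valid.
(B) ⟨R⟩[R]q → [R]q is the dual of axiom 5, which corresponds to the euclidean property. R is not euclidean — not valid.
(C) the dual of axiom 4: valid iff R is transitive. R is not transitive — not valid.
(D) [R]q → ⟨R⟩q is axiom D; it is valid on a frame exactly when R is serial. R is serial, so valid.
(E) [R]q → q (axiom T) characterises the reflexive frames. R is reflexive — valid.

A, D, E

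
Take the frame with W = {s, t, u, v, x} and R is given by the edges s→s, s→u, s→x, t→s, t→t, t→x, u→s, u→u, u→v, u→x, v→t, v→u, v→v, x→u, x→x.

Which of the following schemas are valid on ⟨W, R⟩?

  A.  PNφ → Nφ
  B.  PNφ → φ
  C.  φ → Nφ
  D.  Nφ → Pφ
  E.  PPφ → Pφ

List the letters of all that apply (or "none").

R is not symmetric: s R x but not x R s.
R is not transitive: s R u and u R v but not s R v.
R is not euclidean: s R x and s R s but not x R s.
R is serial: every world has an R-successor.
R is not a subset of the identity: s R u with s ≠ u.
(A) PNφ → Nφ is the dual of axiom 5; it is valid on a frame exactly when R is euclidean. R is not euclidean, so not valid.
(B) the dual of axiom B: valid iff R is symmetric. R is not symmetric — not valid.
(C) φ → Nφ is equivalent to ◇p→p; it holds exactly when R ⊆ identity. Here R ⊄ identity — not valid.
(D) Nφ → Pφ is axiom D; it is valid on a frame exactly when R is serial. R is serial, so valid.
(E) PPφ → Pφ is the dual of axiom 4; it is valid on a frame exactly when R is transitive. R is not transitive, so not valid.

D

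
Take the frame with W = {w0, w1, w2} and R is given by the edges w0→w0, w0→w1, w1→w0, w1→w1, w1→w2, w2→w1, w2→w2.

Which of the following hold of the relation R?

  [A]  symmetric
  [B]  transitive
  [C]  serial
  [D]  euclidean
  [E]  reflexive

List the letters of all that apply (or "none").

A, C, E

(A) symmetric: every R-edge is matched by its reverse.
(B) not transitive: w0 R w1 and w1 R w2 but not w0 R w2.
(C) serial: every world has an R-successor.
(D) not euclidean: w1 R w0 and w1 R w2 but not w0 R w2.
(E) reflexive: each world relates to itself.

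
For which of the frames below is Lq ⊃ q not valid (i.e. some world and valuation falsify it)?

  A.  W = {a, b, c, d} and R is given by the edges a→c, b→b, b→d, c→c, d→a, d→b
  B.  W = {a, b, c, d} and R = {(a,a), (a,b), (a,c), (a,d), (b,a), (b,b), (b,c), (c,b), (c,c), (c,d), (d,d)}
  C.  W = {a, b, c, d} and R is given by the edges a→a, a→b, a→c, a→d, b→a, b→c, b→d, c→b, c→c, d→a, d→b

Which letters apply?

A, C

The schema Lq ⊃ q is axiom T; it is valid on a frame iff R is reflexive.
(A) R is not reflexive (not a R a), so the schema fails here.
(B) R is reflexive (each world relates to itself), so the schema is valid here.
(C) R is not reflexive (not b R b), so the schema fails here.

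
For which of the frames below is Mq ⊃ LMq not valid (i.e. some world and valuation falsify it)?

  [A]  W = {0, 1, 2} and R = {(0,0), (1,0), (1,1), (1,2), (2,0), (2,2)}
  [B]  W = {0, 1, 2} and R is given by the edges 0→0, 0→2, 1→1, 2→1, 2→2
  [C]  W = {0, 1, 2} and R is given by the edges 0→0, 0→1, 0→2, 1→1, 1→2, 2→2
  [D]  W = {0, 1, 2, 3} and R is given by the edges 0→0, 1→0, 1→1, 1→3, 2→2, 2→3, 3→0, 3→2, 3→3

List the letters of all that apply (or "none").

A, B, C, D

The schema Mq ⊃ LMq is axiom 5; it is valid on a frame iff R is euclidean.
(A) R is not euclidean (1 R 0 and 1 R 1 but not 0 R 1), so the schema fails here.
(B) R is not euclidean (0 R 2 and 0 R 0 but not 2 R 0), so the schema fails here.
(C) R is not euclidean (0 R 1 and 0 R 0 but not 1 R 0), so the schema fails here.
(D) R is not euclidean (1 R 0 and 1 R 1 but not 0 R 1), so the schema fails here.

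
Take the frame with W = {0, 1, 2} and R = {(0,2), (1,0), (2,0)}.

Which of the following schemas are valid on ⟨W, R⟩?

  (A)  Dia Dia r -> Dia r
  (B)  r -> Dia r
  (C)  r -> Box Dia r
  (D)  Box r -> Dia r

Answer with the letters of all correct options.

R is not reflexive: not 0 R 0.
R is not symmetric: 1 R 0 but not 0 R 1.
R is not transitive: 0 R 2 and 2 R 0 but not 0 R 0.
R is serial: every world has an R-successor.
(A) Dia Dia r -> Dia r (the dual of axiom 4) characterises the transitive frames. R is not transitive — not valid.
(B) the dual of axiom T: valid iff R is reflexive. R is not reflexive — not valid.
(C) r -> Box Dia r is axiom B; it is valid on a frame exactly when R is symmetric. R is not symmetric, so not valid.
(D) Box r -> Dia r (axiom D) characterises the serial frames. R is serial — valid.

D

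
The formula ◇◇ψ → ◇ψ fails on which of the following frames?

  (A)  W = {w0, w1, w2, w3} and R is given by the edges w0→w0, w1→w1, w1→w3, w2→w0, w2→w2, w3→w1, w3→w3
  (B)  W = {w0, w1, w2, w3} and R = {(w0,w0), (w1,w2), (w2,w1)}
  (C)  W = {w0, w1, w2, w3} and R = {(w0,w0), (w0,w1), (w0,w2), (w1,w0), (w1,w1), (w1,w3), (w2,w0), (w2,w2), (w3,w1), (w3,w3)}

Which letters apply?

B, C

The schema ◇◇ψ → ◇ψ is the dual of axiom 4; it is valid on a frame iff R is transitive.
(A) R is transitive (R is closed under composition), so the schema is valid here.
(B) R is not transitive (w1 R w2 and w2 R w1 but not w1 R w1), so the schema fails here.
(C) R is not transitive (w0 R w1 and w1 R w3 but not w0 R w3), so the schema fails here.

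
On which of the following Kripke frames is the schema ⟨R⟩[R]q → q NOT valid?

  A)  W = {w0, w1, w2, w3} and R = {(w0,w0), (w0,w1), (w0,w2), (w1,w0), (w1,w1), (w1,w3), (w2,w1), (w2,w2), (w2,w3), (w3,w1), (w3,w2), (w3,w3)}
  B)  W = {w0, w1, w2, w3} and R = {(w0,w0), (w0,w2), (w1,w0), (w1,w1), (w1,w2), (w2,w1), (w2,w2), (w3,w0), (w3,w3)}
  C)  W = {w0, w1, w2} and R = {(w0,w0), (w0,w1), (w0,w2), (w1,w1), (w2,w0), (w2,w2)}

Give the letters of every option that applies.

A, B, C

The schema ⟨R⟩[R]q → q is the dual of axiom B; it is valid on a frame iff R is symmetric.
(A) R is not symmetric (w0 R w2 but not w2 R w0), so the schema fails here.
(B) R is not symmetric (w0 R w2 but not w2 R w0), so the schema fails here.
(C) R is not symmetric (w0 R w1 but not w1 R w0), so the schema fails here.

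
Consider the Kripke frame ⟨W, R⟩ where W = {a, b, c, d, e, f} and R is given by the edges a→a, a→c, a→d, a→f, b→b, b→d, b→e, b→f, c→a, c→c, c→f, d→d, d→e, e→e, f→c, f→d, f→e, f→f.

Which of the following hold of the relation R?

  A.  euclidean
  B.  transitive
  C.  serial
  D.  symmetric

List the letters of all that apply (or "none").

(A) not euclidean: a R c and a R d but not c R d.
(B) not transitive: a R d and d R e but not a R e.
(C) serial: every world has an R-successor.
(D) not symmetric: a R d but not d R a.

C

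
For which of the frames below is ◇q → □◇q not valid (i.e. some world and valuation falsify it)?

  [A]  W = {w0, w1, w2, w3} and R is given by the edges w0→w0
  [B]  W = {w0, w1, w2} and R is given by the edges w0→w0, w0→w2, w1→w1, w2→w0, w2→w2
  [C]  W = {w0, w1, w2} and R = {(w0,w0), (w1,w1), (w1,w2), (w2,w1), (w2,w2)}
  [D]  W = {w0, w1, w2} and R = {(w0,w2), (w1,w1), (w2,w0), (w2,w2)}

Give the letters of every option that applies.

D

The schema ◇q → □◇q is axiom 5; it is valid on a frame iff R is euclidean.
(A) R is euclidean (any two R-successors of the same world are R-related), so the schema is valid here.
(B) R is euclidean (any two R-successors of the same world are R-related), so the schema is valid here.
(C) R is euclidean (any two R-successors of the same world are R-related), so the schema is valid here.
(D) R is not euclidean (w2 R w0 and w2 R w0 but not w0 R w0), so the schema fails here.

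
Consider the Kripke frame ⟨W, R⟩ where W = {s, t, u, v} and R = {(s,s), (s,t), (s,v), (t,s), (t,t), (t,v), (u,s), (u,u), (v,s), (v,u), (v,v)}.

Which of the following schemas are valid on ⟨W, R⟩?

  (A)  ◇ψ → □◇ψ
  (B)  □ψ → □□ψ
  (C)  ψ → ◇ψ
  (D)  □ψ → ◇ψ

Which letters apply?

C, D

R is reflexive: each world relates to itself.
R is not transitive: s R v and v R u but not s R u.
R is not euclidean: s R v and s R t but not v R t.
R is serial: every world has an R-successor.
(A) ◇ψ → □◇ψ (axiom 5) characterises the euclidean frames. R is not euclidean — not valid.
(B) axiom 4: valid iff R is transitive. R is not transitive — not valid.
(C) ψ → ◇ψ (the dual of axiom T) characterises the reflexive frames. R is reflexive — valid.
(D) □ψ → ◇ψ (axiom D) characterises the serial frames. R is serial — valid.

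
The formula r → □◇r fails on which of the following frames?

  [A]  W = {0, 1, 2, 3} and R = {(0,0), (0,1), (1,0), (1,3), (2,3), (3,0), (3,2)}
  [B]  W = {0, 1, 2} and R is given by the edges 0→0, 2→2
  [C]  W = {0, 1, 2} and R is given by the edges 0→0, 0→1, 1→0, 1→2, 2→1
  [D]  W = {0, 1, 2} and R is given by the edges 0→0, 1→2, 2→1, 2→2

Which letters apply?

A

The schema r → □◇r is axiom B; it is valid on a frame iff R is symmetric.
(A) R is not symmetric (1 R 3 but not 3 R 1), so the schema fails here.
(B) R is symmetric (every R-edge is matched by its reverse), so the schema is valid here.
(C) R is symmetric (every R-edge is matched by its reverse), so the schema is valid here.
(D) R is symmetric (every R-edge is matched by its reverse), so the schema is valid here.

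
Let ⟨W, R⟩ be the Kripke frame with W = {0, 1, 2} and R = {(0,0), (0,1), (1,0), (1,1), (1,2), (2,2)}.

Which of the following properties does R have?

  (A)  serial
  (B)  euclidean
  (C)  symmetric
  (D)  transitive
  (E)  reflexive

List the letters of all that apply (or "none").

A, E

(A) serial: every world has an R-successor.
(B) not euclidean: 1 R 0 and 1 R 2 but not 0 R 2.
(C) not symmetric: 1 R 2 but not 2 R 1.
(D) not transitive: 0 R 1 and 1 R 2 but not 0 R 2.
(E) reflexive: each world relates to itself.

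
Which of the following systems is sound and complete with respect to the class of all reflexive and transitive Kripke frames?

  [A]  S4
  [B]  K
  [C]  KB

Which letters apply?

(A) S4 is determined by exactly this class.
(B) K is determined by the class of arbitrary frames.
(C) KB is determined by the class of symmetric frames.

A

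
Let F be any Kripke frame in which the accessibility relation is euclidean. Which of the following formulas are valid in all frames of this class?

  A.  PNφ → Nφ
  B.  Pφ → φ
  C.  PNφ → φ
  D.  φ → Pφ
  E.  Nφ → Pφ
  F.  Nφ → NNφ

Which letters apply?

(A) the dual of axiom 5: valid iff R is euclidean. Every such R is euclidean — valid.
(B) Pφ → φ is the converse of T; it holds exactly when R ⊆ identity. Such an R need not be a subset of the identity — not valid.
(C) PNφ → φ is the dual of axiom B; it is valid on a frame exactly when R is symmetric. Such an R need not be symmetric, so not valid.
(D) φ → Pφ is the dual of axiom T, which corresponds to reflexivity. Such an R need not be reflexive — not valid.
(E) Nφ → Pφ (axiom D) characterises the serial frames. Such an R need not be serial — not valid.
(F) axiom 4: valid iff R is transitive. Such an R need not be transitive — not valid.

A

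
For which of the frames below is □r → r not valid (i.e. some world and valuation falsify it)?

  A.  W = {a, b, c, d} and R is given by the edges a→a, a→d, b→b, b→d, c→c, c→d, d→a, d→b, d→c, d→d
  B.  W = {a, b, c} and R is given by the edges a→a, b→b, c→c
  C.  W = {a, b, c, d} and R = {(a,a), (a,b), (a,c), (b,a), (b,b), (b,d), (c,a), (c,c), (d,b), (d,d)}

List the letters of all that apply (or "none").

none

The schema □r → r is axiom T; it is valid on a frame iff R is reflexive.
(A) R is reflexive (each world relates to itself), so the schema is valid here.
(B) R is reflexive (each world relates to itself), so the schema is valid here.
(C) R is reflexive (each world relates to itself), so the schema is valid here.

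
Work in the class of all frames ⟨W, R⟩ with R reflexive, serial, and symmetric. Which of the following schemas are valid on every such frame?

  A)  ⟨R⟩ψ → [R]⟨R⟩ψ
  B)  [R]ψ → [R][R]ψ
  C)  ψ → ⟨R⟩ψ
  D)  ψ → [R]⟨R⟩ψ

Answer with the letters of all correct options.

C, D

(A) axiom 5: valid iff R is euclidean. Such an R need not be euclidean — not valid.
(B) [R]ψ → [R][R]ψ (axiom 4) characterises the transitive frames. Such an R need not be transitive — not valid.
(C) ψ → ⟨R⟩ψ (the dual of axiom T) characterises the reflexive frames. Every such R is reflexive — valid.
(D) ψ → [R]⟨R⟩ψ (axiom B) characterises the symmetric frames. Every such R is symmetric — valid.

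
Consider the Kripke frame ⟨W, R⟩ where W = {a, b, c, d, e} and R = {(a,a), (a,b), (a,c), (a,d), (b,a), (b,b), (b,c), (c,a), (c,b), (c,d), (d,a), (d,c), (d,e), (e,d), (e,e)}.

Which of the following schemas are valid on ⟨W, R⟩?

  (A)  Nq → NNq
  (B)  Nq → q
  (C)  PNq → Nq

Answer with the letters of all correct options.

R is not reflexive: not c R c.
R is not transitive: a R d and d R e but not a R e.
R is not euclidean: a R b and a R d but not b R d.
(A) Nq → NNq is axiom 4, which corresponds to transitivity. R is not transitive — not valid.
(B) Nq → q is axiom T, which corresponds to reflexivity. R is not reflexive — not valid.
(C) PNq → Nq (the dual of axiom 5) characterises the euclidean frames. R is not euclidean — not valid.

none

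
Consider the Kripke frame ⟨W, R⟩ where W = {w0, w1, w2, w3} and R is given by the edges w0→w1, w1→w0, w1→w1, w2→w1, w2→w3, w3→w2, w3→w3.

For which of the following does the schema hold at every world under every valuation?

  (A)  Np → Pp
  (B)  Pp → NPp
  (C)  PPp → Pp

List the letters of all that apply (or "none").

A

R is not transitive: w0 R w1 and w1 R w0 but not w0 R w0.
R is not euclidean: w2 R w1 and w2 R w3 but not w1 R w3.
R is serial: every world has an R-successor.
(A) Np → Pp (axiom D) characterises the serial frames. R is serial — valid.
(B) Pp → NPp is axiom 5; it is valid on a frame exactly when R is euclidean. R is not euclidean, so not valid.
(C) the dual of axiom 4: valid iff R is transitive. R is not transitive — not valid.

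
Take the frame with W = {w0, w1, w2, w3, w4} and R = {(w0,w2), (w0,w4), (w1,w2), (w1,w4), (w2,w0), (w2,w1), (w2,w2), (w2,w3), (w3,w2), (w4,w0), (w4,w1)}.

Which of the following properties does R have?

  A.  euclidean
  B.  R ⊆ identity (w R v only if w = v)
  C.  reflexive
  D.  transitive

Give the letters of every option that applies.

none

(A) not euclidean: w0 R w2 and w0 R w4 but not w2 R w4.
(B) not ⊆ identity: w0 R w2 with w0 ≠ w2.
(C) not reflexive: not w0 R w0.
(D) not transitive: w0 R w2 and w2 R w0 but not w0 R w0.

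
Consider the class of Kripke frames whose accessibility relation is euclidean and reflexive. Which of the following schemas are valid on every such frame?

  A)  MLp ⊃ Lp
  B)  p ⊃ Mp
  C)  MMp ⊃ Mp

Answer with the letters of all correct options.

A, B, C

A reflexive euclidean relation is also symmetric (from wRw and wRv the euclidean condition gives vRw) and hence transitive; it is an equivalence relation.
(A) the dual of axiom 5: valid iff R is euclidean. Every such R is euclidean — valid.
(B) the dual of axiom T: valid iff R is reflexive. Every such R is reflexive — valid.
(C) the dual of axiom 4: valid iff R is transitive. Every such R is transitive — valid.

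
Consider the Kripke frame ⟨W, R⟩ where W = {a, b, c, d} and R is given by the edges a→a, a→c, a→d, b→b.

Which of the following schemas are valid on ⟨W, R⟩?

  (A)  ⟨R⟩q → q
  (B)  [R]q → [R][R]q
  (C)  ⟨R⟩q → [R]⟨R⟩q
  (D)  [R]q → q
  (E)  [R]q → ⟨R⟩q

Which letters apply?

R is not reflexive: not c R c.
R is transitive: R is closed under composition.
R is not euclidean: a R c and a R a but not c R a.
R is not serial: c has no R-successor.
R is not a subset of the identity: a R c with a ≠ c.
(A) ⟨R⟩q → q is valid only on frames where every R-edge is a self-loop. Here R ⊄ identity — not valid.
(B) [R]q → [R][R]q (axiom 4) characterises the transitive frames. R is transitive — valid.
(C) ⟨R⟩q → [R]⟨R⟩q is axiom 5, which corresponds to the euclidean property. R is not euclidean — not valid.
(D) [R]q → q is axiom T; it is valid on a frame exactly when R is reflexive. R is not reflexive, so not valid.
(E) [R]q → ⟨R⟩q (axiom D) characterises the serial frames. R is not serial — not valid.

B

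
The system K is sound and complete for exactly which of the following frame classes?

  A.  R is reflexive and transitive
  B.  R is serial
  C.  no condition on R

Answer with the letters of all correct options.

(A) this class determines S4, not K.
(B) this class determines D, not K.
(C) K is sound and complete for exactly this class.

C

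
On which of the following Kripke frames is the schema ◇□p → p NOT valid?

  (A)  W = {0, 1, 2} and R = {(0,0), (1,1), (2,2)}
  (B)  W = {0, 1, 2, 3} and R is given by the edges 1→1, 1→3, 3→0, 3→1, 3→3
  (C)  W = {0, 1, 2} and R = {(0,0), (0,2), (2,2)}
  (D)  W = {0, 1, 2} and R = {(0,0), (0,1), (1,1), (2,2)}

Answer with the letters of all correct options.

B, C, D

The schema ◇□p → p is the dual of axiom B; it is valid on a frame iff R is symmetric.
(A) R is symmetric (every R-edge is matched by its reverse), so the schema is valid here.
(B) R is not symmetric (3 R 0 but not 0 R 3), so the schema fails here.
(C) R is not symmetric (0 R 2 but not 2 R 0), so the schema fails here.
(D) R is not symmetric (0 R 1 but not 1 R 0), so the schema fails here.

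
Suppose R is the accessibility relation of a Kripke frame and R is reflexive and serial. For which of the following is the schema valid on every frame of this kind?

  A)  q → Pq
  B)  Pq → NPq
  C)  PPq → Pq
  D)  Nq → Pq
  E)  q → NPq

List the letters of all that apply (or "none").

A, D

(A) q → Pq (the dual of axiom T) characterises the reflexive frames. Every such R is reflexive — valid.
(B) Pq → NPq is axiom 5, which corresponds to the euclidean property. Such an R need not be euclidean — not valid.
(C) PPq → Pq (the dual of axiom 4) characterises the transitive frames. Such an R need not be transitive — not valid.
(D) Nq → Pq is axiom D; it is valid on a frame exactly when R is serial. Every such R is serial, so valid.
(E) q → NPq is axiom B, which corresponds to symmetry. Such an R need not be symmetric — not valid.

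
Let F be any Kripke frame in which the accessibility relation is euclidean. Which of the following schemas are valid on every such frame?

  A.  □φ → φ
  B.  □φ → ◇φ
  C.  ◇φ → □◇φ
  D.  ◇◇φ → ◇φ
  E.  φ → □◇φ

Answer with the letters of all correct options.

(A) □φ → φ is axiom T; it is valid on a frame exactly when R is reflexive. Such an R need not be reflexive, so not valid.
(B) □φ → ◇φ is axiom D, which corresponds to seriality. Such an R need not be serial — not valid.
(C) ◇φ → □◇φ (axiom 5) characterises the euclidean frames. Every such R is euclidean — valid.
(D) ◇◇φ → ◇φ (the dual of axiom 4) characterises the transitive frames. Such an R need not be transitive — not valid.
(E) φ → □◇φ (axiom B) characterises the symmetric frames. Such an R need not be symmetric — not valid.

C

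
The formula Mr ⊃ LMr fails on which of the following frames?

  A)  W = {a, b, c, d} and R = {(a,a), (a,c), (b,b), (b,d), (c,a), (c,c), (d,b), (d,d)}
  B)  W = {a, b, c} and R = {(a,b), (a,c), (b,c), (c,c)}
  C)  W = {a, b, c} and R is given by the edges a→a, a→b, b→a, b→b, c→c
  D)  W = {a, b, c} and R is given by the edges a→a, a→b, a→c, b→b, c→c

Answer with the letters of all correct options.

B, D

The schema Mr ⊃ LMr is axiom 5; it is valid on a frame iff R is euclidean.
(A) R is euclidean (any two R-successors of the same world are R-related), so the schema is valid here.
(B) R is not euclidean (a R c and a R b but not c R b), so the schema fails here.
(C) R is euclidean (any two R-successors of the same world are R-related), so the schema is valid here.
(D) R is not euclidean (a R b and a R a but not b R a), so the schema fails here.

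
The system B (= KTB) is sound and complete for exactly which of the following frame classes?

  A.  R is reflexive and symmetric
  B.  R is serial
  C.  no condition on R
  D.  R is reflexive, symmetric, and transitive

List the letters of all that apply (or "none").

(A) B (= KTB) is sound and complete for exactly this class.
(B) this class determines D, not B (= KTB).
(C) this class determines K, not B (= KTB).
(D) this class determines S5, not B (= KTB).

A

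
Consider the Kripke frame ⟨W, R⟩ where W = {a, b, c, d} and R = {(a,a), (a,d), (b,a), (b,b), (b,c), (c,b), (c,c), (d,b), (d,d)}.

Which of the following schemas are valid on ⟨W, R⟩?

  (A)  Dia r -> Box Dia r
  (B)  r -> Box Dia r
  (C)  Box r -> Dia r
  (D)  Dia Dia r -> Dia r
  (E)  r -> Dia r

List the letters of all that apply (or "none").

C, E

R is reflexive: each world relates to itself.
R is not symmetric: a R d but not d R a.
R is not transitive: a R d and d R b but not a R b.
R is not euclidean: a R d and a R a but not d R a.
R is serial: every world has an R-successor.
(A) axiom 5: valid iff R is euclidean. R is not euclidean — not valid.
(B) axiom B: valid iff R is symmetric. R is not symmetric — not valid.
(C) Box r -> Dia r is axiom D; it is valid on a frame exactly when R is serial. R is serial, so valid.
(D) the dual of axiom 4: valid iff R is transitive. R is not transitive — not valid.
(E) r -> Dia r is the dual of axiom T; it is valid on a frame exactly when R is reflexive. R is reflexive, so valid.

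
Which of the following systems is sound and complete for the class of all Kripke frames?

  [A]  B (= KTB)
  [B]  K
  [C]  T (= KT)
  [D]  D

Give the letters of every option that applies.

(A) B (= KTB) is determined by the class of reflexive and symmetric frames.
(B) K is determined by exactly this class.
(C) T (= KT) is determined by the class of reflexive frames.
(D) D is determined by the class of serial frames.

B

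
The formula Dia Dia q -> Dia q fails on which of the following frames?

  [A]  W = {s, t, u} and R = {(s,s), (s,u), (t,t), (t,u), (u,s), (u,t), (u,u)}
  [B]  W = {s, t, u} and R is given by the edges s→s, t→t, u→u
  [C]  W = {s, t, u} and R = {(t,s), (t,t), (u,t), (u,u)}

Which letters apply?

The schema Dia Dia q -> Dia q is the dual of axiom 4; it is valid on a frame iff R is transitive.
(A) R is not transitive (s R u and u R t but not s R t), so the schema fails here.
(B) R is transitive (R is closed under composition), so the schema is valid here.
(C) R is not transitive (u R t and t R s but not u R s), so the schema fails here.

A, C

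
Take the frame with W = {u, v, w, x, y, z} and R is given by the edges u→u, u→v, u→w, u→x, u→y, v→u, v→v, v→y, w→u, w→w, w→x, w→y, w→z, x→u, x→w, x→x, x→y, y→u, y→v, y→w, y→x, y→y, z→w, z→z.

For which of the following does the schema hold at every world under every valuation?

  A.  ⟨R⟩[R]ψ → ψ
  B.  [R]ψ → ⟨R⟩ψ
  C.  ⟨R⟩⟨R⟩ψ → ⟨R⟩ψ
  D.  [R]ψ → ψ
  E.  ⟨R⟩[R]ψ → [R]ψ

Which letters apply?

R is reflexive: each world relates to itself.
R is symmetric: every R-edge is matched by its reverse.
R is not transitive: u R w and w R z but not u R z.
R is not euclidean: u R v and u R w but not v R w.
R is serial: every world has an R-successor.
(A) ⟨R⟩[R]ψ → ψ (the dual of axiom B) characterises the symmetric frames. R is symmetric — valid.
(B) [R]ψ → ⟨R⟩ψ (axiom D) characterises the serial frames. R is serial — valid.
(C) the dual of axiom 4: valid iff R is transitive. R is not transitive — not valid.
(D) [R]ψ → ψ is axiom T, which corresponds to reflexivity. R is reflexive — valid.
(E) ⟨R⟩[R]ψ → [R]ψ is the dual of axiom 5; it is valid on a frame exactly when R is euclidean. R is not euclidean, so not valid.

A, B, D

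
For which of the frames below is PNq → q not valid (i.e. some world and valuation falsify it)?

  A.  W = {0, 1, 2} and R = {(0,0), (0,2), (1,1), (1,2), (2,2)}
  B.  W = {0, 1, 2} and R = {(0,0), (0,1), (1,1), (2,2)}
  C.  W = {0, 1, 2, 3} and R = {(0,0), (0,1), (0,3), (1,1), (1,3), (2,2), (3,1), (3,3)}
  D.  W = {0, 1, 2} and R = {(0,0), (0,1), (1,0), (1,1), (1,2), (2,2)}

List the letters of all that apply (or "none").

A, B, C, D

The schema PNq → q is the dual of axiom B; it is valid on a frame iff R is symmetric.
(A) R is not symmetric (0 R 2 but not 2 R 0), so the schema fails here.
(B) R is not symmetric (0 R 1 but not 1 R 0), so the schema fails here.
(C) R is not symmetric (0 R 1 but not 1 R 0), so the schema fails here.
(D) R is not symmetric (1 R 2 but not 2 R 1), so the schema fails here.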